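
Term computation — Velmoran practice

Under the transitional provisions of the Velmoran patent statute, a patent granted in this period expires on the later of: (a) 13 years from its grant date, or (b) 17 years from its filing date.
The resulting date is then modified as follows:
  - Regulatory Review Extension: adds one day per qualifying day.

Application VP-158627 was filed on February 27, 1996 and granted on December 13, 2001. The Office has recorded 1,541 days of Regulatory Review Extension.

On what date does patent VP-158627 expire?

2019-03-03

(a) grant + 13 years → 13 December 2014.
(b) filing + 17 years → 27 February 2013.
Later of the two: 13 December 2014.
Regulatory Review Extension: +1541 days → 3 March 2019.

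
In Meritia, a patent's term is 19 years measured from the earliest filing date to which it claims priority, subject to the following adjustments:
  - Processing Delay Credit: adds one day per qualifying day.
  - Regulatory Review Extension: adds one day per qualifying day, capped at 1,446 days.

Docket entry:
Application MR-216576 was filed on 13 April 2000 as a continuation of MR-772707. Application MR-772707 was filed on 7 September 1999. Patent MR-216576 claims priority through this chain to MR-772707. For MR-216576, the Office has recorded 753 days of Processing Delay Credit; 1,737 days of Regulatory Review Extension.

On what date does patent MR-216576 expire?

2024-09-14

Earliest priority filing: 7 September 1999.
Base term: 7 September 1999 + 19 years → 7 September 2018.
Processing Delay Credit: +753 days → 29 September 2020.
Regulatory Review Extension: 1737 days claimed exceeds the 1446-day cap, so +1446 days → 14 September 2024.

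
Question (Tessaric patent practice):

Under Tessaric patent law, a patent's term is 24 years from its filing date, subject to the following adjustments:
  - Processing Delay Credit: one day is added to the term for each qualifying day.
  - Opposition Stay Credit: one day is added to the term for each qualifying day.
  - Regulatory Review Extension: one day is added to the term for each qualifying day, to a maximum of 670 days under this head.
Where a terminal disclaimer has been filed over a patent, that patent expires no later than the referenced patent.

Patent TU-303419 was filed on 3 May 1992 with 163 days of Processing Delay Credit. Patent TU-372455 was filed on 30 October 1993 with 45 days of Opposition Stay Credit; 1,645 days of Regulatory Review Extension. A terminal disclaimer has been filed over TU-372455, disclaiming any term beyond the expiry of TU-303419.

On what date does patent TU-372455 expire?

Natural term of TU-372455:
  Base: filing + 24 years → 30 October 2017.
  Opposition Stay Credit: +45 days → 14 December 2017.
  Regulatory Review Extension: 1645 days claimed exceeds the 670-day cap, so +670 days → 15 October 2019.
Expiry of referenced patent TU-303419:
  Base: filing + 24 years → 3 May 2016.
  Processing Delay Credit: +163 days → 13 October 2016.
Terminal disclaimer: TU-372455 expires on the earlier of 15 October 2019 and 13 October 2016.

2016-10-13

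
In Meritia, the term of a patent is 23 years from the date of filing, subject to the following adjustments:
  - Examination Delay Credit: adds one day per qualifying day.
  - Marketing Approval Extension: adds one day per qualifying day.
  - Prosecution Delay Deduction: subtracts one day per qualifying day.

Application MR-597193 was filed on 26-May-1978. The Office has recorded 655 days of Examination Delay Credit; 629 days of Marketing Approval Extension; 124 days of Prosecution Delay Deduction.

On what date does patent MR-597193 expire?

Base term: filing date + 23 years → 26 May 2001.
Examination Delay Credit: +655 days → 12 March 2003.
Marketing Approval Extension: +629 days → 30 November 2004.
Prosecution Delay Deduction: −124 days → 29 July 2004.

2004-07-29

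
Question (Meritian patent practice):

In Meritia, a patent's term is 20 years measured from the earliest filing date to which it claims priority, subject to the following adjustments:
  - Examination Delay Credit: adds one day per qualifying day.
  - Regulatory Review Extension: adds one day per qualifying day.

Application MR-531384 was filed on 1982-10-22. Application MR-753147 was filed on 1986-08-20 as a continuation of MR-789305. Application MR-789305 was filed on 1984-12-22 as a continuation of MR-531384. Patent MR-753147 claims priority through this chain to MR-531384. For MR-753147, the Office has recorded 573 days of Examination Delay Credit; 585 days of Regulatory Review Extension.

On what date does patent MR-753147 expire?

2005-12-23

Earliest priority filing: 22 October 1982.
Base term: 22 October 1982 + 20 years → 22 October 2002.
Examination Delay Credit: +573 days → 17 May 2004.
Regulatory Review Extension: +585 days → 23 December 2005.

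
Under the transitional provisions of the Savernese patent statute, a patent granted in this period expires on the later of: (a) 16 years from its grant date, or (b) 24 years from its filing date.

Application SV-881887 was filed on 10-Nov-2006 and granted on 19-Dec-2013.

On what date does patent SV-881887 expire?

2030-11-10

(a) grant + 16 years → 19 December 2029.
(b) filing + 24 years → 10 November 2030.
Later of the two: 10 November 2030.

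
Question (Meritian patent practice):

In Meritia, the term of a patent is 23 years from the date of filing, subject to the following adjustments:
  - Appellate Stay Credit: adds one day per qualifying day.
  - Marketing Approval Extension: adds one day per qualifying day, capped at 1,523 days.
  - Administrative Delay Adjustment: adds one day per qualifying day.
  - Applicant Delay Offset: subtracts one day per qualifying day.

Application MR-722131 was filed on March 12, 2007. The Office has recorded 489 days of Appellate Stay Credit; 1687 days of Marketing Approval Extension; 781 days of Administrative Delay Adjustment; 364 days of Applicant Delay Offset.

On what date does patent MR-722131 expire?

November 4, 2036

Base term: filing date + 23 years → 12 March 2030.
Appellate Stay Credit: +489 days → 14 July 2031.
Marketing Approval Extension: 1687 days claimed exceeds the 1523-day cap, so +1523 days → 14 September 2035.
Administrative Delay Adjustment: +781 days → 3 November 2037.
Applicant Delay Offset: −364 days → 4 November 2036.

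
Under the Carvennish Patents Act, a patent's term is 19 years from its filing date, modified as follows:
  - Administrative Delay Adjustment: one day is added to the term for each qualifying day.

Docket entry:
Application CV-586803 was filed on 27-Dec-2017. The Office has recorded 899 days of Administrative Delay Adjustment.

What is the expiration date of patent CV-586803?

2039-06-14

Base term: filing date + 19 years → 27 December 2036.
Administrative Delay Adjustment: +899 days → 14 June 2039.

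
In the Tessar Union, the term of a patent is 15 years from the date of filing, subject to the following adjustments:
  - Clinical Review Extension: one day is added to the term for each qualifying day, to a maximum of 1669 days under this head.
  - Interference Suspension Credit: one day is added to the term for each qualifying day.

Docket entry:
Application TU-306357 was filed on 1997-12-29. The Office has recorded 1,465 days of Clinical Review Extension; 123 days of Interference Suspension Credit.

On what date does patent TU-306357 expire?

2017-05-05

Base term: filing date + 15 years → 29 December 2012.
Clinical Review Extension: 1465 days (within the 1669-day cap) → +1465 days → 2 January 2017.
Interference Suspension Credit: +123 days → 5 May 2017.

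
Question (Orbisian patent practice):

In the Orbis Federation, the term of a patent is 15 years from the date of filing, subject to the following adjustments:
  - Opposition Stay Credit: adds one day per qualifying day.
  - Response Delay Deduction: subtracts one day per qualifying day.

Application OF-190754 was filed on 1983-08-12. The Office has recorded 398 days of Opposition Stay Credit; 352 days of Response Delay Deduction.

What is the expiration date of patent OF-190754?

Base term: filing date + 15 years → 12 August 1998.
Opposition Stay Credit: +398 days → 14 September 1999.
Response Delay Deduction: −352 days → 27 September 1998.

September 27, 1998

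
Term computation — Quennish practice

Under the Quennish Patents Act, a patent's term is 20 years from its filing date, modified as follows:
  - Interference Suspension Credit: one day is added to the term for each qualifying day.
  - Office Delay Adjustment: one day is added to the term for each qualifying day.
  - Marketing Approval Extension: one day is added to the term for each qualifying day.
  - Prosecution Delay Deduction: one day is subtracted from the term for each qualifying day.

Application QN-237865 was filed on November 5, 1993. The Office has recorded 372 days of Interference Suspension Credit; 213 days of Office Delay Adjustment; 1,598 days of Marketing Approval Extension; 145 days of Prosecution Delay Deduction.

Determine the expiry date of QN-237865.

Base term: filing date + 20 years → 5 November 2013.
Interference Suspension Credit: +372 days → 12 November 2014.
Office Delay Adjustment: +213 days → 13 June 2015.
Marketing Approval Extension: +1598 days → 28 October 2019.
Prosecution Delay Deduction: −145 days → 5 June 2019.

2019-06-05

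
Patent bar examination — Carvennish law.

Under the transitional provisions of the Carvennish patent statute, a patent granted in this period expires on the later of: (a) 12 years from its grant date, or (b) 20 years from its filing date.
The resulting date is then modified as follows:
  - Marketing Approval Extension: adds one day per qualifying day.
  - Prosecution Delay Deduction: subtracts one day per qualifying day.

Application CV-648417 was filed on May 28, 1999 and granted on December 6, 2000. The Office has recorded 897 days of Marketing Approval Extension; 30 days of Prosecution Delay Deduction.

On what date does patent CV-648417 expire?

(a) grant + 12 years → 6 December 2012.
(b) filing + 20 years → 28 May 2019.
Later of the two: 28 May 2019.
Marketing Approval Extension: +897 days → 10 November 2021.
Prosecution Delay Deduction: −30 days → 11 October 2021.

2021-10-11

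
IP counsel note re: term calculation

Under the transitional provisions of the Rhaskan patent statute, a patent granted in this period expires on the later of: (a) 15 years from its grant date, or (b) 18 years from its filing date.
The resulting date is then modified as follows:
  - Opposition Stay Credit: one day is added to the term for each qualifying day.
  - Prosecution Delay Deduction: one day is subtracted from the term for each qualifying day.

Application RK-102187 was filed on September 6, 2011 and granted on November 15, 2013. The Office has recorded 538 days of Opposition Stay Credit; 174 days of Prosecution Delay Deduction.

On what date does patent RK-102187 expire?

(a) grant + 15 years → 15 November 2028.
(b) filing + 18 years → 6 September 2029.
Later of the two: 6 September 2029.
Opposition Stay Credit: +538 days → 26 February 2031.
Prosecution Delay Deduction: −174 days → 5 September 2030.

September 5, 2030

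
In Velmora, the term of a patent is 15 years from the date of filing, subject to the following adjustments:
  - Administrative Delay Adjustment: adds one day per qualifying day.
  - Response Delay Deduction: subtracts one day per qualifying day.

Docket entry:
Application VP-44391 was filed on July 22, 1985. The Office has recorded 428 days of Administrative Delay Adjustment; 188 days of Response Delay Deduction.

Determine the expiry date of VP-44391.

Base term: filing date + 15 years → 22 July 2000.
Administrative Delay Adjustment: +428 days → 23 September 2001.
Response Delay Deduction: −188 days → 19 March 2001.

March 19, 2001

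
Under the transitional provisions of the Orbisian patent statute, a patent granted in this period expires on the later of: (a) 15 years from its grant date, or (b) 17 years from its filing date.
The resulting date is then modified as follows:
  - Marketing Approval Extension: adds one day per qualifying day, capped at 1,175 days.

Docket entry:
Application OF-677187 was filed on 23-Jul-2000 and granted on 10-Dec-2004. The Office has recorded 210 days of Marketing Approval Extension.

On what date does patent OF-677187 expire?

2020-07-07

(a) grant + 15 years → 10 December 2019.
(b) filing + 17 years → 23 July 2017.
Later of the two: 10 December 2019.
Marketing Approval Extension: 210 days (within the 1175-day cap) → +210 days → 7 July 2020.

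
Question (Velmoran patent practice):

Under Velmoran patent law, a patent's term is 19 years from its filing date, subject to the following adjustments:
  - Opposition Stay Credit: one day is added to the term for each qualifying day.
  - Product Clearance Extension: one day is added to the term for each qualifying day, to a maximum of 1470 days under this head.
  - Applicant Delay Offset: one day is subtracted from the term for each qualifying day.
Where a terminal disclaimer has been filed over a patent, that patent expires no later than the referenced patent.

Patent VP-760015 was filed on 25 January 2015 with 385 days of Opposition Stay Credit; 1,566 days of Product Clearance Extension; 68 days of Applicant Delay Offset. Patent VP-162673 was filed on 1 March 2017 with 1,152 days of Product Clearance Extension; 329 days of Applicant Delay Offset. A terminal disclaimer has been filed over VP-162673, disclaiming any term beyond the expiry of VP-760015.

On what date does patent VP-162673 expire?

Natural term of VP-162673:
  Base: filing + 19 years → 1 March 2036.
  Product Clearance Extension: 1152 days (within the 1470-day cap) → +1152 days → 27 April 2039.
  Applicant Delay Offset: −329 days → 2 June 2038.
Expiry of referenced patent VP-760015:
  Base: filing + 19 years → 25 January 2034.
  Opposition Stay Credit: +385 days → 14 February 2035.
  Product Clearance Extension: 1566 days claimed exceeds the 1470-day cap, so +1470 days → 23 February 2039.
  Applicant Delay Offset: −68 days → 17 December 2038.
Terminal disclaimer: VP-162673 expires on the earlier of 2 June 2038 and 17 December 2038.

2038-06-02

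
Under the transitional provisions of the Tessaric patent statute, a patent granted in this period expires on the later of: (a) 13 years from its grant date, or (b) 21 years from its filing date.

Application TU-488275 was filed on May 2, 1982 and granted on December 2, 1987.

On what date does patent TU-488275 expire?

2003-05-02

(a) grant + 13 years → 2 December 2000.
(b) filing + 21 years → 2 May 2003.
Later of the two: 2 May 2003.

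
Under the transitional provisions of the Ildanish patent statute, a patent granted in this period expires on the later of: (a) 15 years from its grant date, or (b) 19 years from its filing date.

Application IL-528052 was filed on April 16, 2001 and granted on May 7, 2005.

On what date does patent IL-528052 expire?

May 7, 2020

(a) grant + 15 years → 7 May 2020.
(b) filing + 19 years → 16 April 2020.
Later of the two: 7 May 2020.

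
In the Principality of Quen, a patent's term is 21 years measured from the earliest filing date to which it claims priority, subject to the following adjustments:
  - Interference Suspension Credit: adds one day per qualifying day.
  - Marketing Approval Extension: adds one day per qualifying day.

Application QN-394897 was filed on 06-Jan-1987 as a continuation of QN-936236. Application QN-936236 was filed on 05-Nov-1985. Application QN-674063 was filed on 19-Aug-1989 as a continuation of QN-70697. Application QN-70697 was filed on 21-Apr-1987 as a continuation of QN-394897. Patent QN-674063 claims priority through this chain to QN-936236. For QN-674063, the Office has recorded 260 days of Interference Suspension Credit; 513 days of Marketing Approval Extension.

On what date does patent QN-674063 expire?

2008-12-17

Earliest priority filing: 5 November 1985.
Base term: 5 November 1985 + 21 years → 5 November 2006.
Interference Suspension Credit: +260 days → 23 July 2007.
Marketing Approval Extension: +513 days → 17 December 2008.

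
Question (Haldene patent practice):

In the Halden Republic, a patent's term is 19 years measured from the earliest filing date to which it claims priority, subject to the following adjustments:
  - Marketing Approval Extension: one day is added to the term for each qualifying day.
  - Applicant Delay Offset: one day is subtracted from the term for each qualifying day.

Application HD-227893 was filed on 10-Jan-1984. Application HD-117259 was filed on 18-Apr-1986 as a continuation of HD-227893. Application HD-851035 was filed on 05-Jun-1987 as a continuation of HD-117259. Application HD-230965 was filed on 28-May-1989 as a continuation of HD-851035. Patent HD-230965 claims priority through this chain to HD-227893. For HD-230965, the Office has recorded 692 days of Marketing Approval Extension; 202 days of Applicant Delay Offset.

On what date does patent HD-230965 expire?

May 14, 2004

Earliest priority filing: 10 January 1984.
Base term: 10 January 1984 + 19 years → 10 January 2003.
Marketing Approval Extension: +692 days → 2 December 2004.
Applicant Delay Offset: −202 days → 14 May 2004.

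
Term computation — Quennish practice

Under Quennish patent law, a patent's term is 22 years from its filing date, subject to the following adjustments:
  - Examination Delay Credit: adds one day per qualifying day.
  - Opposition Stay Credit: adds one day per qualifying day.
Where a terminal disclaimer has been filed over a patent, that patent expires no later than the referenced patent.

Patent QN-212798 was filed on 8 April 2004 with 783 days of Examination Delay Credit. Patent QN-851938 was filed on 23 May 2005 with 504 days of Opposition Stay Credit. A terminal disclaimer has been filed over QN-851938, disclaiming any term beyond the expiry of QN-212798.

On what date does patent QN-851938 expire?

Natural term of QN-851938:
  Base: filing + 22 years → 23 May 2027.
  Opposition Stay Credit: +504 days → 8 October 2028.
Expiry of referenced patent QN-212798:
  Base: filing + 22 years → 8 April 2026.
  Examination Delay Credit: +783 days → 30 May 2028.
Terminal disclaimer: QN-851938 expires on the earlier of 8 October 2028 and 30 May 2028.

2028-05-30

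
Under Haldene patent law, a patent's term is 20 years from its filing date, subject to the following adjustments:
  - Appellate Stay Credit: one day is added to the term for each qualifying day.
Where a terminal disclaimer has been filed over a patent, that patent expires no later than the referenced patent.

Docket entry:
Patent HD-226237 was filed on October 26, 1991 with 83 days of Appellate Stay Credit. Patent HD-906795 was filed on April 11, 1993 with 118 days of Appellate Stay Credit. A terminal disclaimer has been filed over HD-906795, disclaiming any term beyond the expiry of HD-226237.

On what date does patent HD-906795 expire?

2012-01-17

Natural term of HD-906795:
  Base: filing + 20 years → 11 April 2013.
  Appellate Stay Credit: +118 days → 7 August 2013.
Expiry of referenced patent HD-226237:
  Base: filing + 20 years → 26 October 2011.
  Appellate Stay Credit: +83 days → 17 January 2012.
Terminal disclaimer: HD-906795 expires on the earlier of 7 August 2013 and 17 January 2012.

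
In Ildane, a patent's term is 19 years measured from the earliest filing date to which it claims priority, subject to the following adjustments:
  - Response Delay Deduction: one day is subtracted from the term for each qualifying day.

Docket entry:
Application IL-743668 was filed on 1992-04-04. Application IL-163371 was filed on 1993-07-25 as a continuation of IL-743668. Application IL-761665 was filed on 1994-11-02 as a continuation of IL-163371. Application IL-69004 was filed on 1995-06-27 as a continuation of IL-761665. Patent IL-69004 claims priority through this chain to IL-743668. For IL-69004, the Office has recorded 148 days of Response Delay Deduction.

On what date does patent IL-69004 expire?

2010-11-07

Earliest priority filing: 4 April 1992.
Base term: 4 April 1992 + 19 years → 4 April 2011.
Response Delay Deduction: −148 days → 7 November 2010.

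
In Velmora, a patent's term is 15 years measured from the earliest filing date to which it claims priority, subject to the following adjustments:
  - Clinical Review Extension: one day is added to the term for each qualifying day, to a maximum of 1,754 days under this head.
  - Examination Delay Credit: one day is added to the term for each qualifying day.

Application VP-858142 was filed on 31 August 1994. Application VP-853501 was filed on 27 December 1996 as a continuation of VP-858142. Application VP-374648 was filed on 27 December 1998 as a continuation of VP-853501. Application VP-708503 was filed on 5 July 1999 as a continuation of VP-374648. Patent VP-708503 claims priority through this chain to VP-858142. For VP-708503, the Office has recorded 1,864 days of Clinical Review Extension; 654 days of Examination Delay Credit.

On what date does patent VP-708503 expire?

Earliest priority filing: 31 August 1994.
Base term: 31 August 1994 + 15 years → 31 August 2009.
Clinical Review Extension: 1864 days claimed exceeds the 1754-day cap, so +1754 days → 20 June 2014.
Examination Delay Credit: +654 days → 4 April 2016.

2016-04-04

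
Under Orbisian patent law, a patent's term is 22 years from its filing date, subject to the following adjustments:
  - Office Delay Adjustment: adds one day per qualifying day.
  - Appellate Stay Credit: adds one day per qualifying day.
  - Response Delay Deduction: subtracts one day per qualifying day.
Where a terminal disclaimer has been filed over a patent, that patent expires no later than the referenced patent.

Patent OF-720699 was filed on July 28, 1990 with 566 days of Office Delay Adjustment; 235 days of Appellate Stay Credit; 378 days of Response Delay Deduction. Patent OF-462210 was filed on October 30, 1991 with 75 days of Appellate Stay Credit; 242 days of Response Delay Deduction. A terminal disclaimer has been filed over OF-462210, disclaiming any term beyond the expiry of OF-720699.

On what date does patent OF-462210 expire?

Natural term of OF-462210:
  Base: filing + 22 years → 30 October 2013.
  Appellate Stay Credit: +75 days → 13 January 2014.
  Response Delay Deduction: −242 days → 16 May 2013.
Expiry of referenced patent OF-720699:
  Base: filing + 22 years → 28 July 2012.
  Office Delay Adjustment: +566 days → 14 February 2014.
  Appellate Stay Credit: +235 days → 7 October 2014.
  Response Delay Deduction: −378 days → 24 September 2013.
Terminal disclaimer: OF-462210 expires on the earlier of 16 May 2013 and 24 September 2013.

May 16, 2013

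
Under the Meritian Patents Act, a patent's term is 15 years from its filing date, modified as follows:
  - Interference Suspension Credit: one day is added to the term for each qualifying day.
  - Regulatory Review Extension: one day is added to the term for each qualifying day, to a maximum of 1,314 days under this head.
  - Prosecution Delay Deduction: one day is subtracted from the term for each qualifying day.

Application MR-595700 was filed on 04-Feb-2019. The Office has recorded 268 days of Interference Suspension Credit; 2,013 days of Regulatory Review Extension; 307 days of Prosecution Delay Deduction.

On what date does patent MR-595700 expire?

August 2, 2037

Base term: filing date + 15 years → 4 February 2034.
Interference Suspension Credit: +268 days → 30 October 2034.
Regulatory Review Extension: 2013 days claimed exceeds the 1314-day cap, so +1314 days → 5 June 2038.
Prosecution Delay Deduction: −307 days → 2 August 2037.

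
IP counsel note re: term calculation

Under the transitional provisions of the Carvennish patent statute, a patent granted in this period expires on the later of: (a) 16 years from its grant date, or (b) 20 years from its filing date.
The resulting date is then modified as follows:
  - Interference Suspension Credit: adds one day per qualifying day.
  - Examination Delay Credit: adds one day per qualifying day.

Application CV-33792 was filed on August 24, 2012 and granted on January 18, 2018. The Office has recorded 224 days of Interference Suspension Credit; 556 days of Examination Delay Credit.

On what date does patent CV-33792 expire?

March 8, 2036

(a) grant + 16 years → 18 January 2034.
(b) filing + 20 years → 24 August 2032.
Later of the two: 18 January 2034.
Interference Suspension Credit: +224 days → 30 August 2034.
Examination Delay Credit: +556 days → 8 March 2036.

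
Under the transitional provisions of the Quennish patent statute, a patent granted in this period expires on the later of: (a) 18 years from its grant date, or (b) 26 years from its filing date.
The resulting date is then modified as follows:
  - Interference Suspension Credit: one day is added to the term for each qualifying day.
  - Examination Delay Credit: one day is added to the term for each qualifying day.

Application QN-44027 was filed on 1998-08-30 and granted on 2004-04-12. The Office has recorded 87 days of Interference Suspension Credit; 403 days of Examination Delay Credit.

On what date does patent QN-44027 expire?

2026-01-02

(a) grant + 18 years → 12 April 2022.
(b) filing + 26 years → 30 August 2024.
Later of the two: 30 August 2024.
Interference Suspension Credit: +87 days → 25 November 2024.
Examination Delay Credit: +403 days → 2 January 2026.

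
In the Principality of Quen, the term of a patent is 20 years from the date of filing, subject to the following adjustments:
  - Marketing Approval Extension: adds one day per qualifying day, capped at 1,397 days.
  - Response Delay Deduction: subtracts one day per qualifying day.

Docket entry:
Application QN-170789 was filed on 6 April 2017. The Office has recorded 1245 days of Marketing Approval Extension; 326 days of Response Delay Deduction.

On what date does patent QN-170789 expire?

Base term: filing date + 20 years → 6 April 2037.
Marketing Approval Extension: 1245 days (within the 1397-day cap) → +1245 days → 2 September 2040.
Response Delay Deduction: −326 days → 12 October 2039.

2039-10-12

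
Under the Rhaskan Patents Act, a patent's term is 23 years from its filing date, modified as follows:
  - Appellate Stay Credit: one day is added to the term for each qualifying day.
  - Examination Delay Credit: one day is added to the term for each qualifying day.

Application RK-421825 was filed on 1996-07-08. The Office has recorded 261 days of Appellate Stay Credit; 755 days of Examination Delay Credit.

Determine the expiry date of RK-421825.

Base term: filing date + 23 years → 8 July 2019.
Appellate Stay Credit: +261 days → 25 March 2020.
Examination Delay Credit: +755 days → 19 April 2022.

2022-04-19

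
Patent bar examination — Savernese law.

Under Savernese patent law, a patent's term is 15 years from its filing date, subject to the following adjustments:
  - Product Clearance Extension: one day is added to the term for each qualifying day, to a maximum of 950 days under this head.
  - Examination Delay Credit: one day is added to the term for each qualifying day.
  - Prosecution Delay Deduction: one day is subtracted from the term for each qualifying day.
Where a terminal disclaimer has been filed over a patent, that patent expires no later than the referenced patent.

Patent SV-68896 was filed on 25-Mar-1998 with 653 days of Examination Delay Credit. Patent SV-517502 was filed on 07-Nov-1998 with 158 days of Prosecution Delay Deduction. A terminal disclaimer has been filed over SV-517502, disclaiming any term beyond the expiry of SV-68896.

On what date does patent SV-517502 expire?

June 2, 2013

Natural term of SV-517502:
  Base: filing + 15 years → 7 November 2013.
  Prosecution Delay Deduction: −158 days → 2 June 2013.
Expiry of referenced patent SV-68896:
  Base: filing + 15 years → 25 March 2013.
  Examination Delay Credit: +653 days → 7 January 2015.
Terminal disclaimer: SV-517502 expires on the earlier of 2 June 2013 and 7 January 2015.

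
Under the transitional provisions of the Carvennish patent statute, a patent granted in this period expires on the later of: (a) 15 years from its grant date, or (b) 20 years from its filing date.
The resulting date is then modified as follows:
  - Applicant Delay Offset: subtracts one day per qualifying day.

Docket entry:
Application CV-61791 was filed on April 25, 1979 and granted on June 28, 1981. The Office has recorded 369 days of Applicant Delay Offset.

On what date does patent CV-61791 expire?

April 21, 1998

(a) grant + 15 years → 28 June 1996.
(b) filing + 20 years → 25 April 1999.
Later of the two: 25 April 1999.
Applicant Delay Offset: −369 days → 21 April 1998.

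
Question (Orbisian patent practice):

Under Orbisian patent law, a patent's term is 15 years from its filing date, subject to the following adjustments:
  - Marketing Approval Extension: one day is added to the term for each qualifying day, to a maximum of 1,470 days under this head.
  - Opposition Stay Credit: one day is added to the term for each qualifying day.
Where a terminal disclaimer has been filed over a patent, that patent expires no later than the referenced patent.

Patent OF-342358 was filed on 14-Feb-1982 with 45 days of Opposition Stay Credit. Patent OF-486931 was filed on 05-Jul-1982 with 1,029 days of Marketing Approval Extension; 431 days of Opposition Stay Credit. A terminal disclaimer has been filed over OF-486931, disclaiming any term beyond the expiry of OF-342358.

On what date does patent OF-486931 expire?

1997-03-31

Natural term of OF-486931:
  Base: filing + 15 years → 5 July 1997.
  Marketing Approval Extension: 1029 days (within the 1470-day cap) → +1029 days → 29 April 2000.
  Opposition Stay Credit: +431 days → 4 July 2001.
Expiry of referenced patent OF-342358:
  Base: filing + 15 years → 14 February 1997.
  Opposition Stay Credit: +45 days → 31 March 1997.
Terminal disclaimer: OF-486931 expires on the earlier of 4 July 2001 and 31 March 1997.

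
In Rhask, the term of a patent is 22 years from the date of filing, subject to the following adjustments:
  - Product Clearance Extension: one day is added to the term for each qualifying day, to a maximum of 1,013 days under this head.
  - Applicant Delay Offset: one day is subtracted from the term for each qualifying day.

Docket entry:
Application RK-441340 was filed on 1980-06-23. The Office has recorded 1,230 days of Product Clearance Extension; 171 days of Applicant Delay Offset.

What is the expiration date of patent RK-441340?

Base term: filing date + 22 years → 23 June 2002.
Product Clearance Extension: 1230 days claimed exceeds the 1013-day cap, so +1013 days → 1 April 2005.
Applicant Delay Offset: −171 days → 12 October 2004.

2004-10-12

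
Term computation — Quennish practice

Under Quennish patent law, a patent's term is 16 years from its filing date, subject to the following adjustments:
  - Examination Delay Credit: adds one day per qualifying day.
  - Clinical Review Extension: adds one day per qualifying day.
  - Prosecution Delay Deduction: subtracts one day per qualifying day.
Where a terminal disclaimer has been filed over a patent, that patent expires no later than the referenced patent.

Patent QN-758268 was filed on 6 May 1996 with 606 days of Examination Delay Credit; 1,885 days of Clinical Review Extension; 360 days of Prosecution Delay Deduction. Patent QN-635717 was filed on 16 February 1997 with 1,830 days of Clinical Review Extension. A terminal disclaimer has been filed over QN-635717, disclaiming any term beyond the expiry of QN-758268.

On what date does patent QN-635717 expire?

Natural term of QN-635717:
  Base: filing + 16 years → 16 February 2013.
  Clinical Review Extension: +1830 days → 20 February 2018.
Expiry of referenced patent QN-758268:
  Base: filing + 16 years → 6 May 2012.
  Examination Delay Credit: +606 days → 2 January 2014.
  Clinical Review Extension: +1885 days → 2 March 2019.
  Prosecution Delay Deduction: −360 days → 7 March 2018.
Terminal disclaimer: QN-635717 expires on the earlier of 20 February 2018 and 7 March 2018.

2018-02-20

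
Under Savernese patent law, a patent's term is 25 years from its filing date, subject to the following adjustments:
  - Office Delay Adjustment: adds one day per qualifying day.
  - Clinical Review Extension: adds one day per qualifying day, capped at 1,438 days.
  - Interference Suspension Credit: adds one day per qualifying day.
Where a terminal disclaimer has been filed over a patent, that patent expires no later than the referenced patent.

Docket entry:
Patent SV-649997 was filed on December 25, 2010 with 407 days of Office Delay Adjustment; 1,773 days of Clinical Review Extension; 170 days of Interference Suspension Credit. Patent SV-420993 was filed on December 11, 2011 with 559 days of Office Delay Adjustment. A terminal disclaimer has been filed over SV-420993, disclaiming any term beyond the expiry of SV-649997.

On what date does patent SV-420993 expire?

Natural term of SV-420993:
  Base: filing + 25 years → 11 December 2036.
  Office Delay Adjustment: +559 days → 23 June 2038.
Expiry of referenced patent SV-649997:
  Base: filing + 25 years → 25 December 2035.
  Office Delay Adjustment: +407 days → 4 February 2037.
  Clinical Review Extension: 1773 days claimed exceeds the 1438-day cap, so +1438 days → 12 January 2041.
  Interference Suspension Credit: +170 days → 1 July 2041.
Terminal disclaimer: SV-420993 expires on the earlier of 23 June 2038 and 1 July 2041.

2038-06-23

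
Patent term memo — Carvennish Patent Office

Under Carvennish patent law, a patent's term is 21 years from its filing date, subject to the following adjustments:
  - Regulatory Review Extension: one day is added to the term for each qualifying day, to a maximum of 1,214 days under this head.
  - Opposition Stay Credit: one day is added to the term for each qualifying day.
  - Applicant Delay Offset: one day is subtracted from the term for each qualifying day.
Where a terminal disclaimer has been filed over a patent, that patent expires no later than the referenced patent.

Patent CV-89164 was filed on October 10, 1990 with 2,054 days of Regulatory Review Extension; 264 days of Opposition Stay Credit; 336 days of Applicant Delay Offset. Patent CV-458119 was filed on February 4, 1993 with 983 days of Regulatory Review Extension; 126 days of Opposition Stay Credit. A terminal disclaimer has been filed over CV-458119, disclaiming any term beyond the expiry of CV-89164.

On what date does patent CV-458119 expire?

2014-11-25

Natural term of CV-458119:
  Base: filing + 21 years → 4 February 2014.
  Regulatory Review Extension: 983 days (within the 1214-day cap) → +983 days → 14 October 2016.
  Opposition Stay Credit: +126 days → 17 February 2017.
Expiry of referenced patent CV-89164:
  Base: filing + 21 years → 10 October 2011.
  Regulatory Review Extension: 2054 days claimed exceeds the 1214-day cap, so +1214 days → 5 February 2015.
  Opposition Stay Credit: +264 days → 27 October 2015.
  Applicant Delay Offset: −336 days → 25 November 2014.
Terminal disclaimer: CV-458119 expires on the earlier of 17 February 2017 and 25 November 2014.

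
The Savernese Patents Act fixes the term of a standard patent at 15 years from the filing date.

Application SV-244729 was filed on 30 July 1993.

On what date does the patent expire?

Filing date + 15 years → 30 July 2008.

2008-07-30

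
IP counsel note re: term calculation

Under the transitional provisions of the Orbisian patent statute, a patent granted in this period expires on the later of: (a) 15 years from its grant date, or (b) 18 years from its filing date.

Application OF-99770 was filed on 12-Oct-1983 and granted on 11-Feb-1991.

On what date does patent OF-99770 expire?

(a) grant + 15 years → 11 February 2006.
(b) filing + 18 years → 12 October 2001.
Later of the two: 11 February 2006.

2006-02-11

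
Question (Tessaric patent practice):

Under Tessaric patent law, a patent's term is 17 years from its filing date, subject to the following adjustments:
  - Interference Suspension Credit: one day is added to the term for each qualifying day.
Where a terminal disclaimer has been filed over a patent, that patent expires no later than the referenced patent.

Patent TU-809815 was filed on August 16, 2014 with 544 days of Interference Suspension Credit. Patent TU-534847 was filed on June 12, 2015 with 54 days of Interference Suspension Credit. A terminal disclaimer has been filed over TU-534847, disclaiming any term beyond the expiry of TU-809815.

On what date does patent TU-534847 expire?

August 5, 2032

Natural term of TU-534847:
  Base: filing + 17 years → 12 June 2032.
  Interference Suspension Credit: +54 days → 5 August 2032.
Expiry of referenced patent TU-809815:
  Base: filing + 17 years → 16 August 2031.
  Interference Suspension Credit: +544 days → 10 February 2033.
Terminal disclaimer: TU-534847 expires on the earlier of 5 August 2032 and 10 February 2033.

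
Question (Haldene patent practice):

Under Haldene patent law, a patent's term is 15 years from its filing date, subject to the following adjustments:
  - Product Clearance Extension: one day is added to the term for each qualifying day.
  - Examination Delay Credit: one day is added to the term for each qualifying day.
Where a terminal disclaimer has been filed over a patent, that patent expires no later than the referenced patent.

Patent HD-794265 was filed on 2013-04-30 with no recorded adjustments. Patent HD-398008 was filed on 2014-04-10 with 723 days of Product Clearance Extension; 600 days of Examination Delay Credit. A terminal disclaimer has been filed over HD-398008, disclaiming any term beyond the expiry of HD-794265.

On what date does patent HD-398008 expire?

Natural term of HD-398008:
  Base: filing + 15 years → 10 April 2029.
  Product Clearance Extension: +723 days → 3 April 2031.
  Examination Delay Credit: +600 days → 23 November 2032.
Expiry of referenced patent HD-794265:
  Base: filing + 15 years → 30 April 2028.
Terminal disclaimer: HD-398008 expires on the earlier of 23 November 2032 and 30 April 2028.

April 30, 2028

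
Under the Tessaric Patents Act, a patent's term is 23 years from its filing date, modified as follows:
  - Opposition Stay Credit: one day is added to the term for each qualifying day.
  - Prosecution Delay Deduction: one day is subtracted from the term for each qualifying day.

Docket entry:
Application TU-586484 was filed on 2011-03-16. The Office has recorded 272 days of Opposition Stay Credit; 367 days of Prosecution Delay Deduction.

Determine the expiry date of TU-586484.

2033-12-11

Base term: filing date + 23 years → 16 March 2034.
Opposition Stay Credit: +272 days → 13 December 2034.
Prosecution Delay Deduction: −367 days → 11 December 2033.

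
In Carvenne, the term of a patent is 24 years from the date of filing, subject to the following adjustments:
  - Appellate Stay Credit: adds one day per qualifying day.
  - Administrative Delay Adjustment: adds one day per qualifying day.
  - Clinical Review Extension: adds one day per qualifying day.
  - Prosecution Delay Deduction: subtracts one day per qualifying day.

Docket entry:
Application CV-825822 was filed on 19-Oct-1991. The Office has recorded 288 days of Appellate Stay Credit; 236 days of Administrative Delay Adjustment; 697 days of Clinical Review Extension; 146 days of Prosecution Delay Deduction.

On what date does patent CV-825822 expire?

Base term: filing date + 24 years → 19 October 2015.
Appellate Stay Credit: +288 days → 2 August 2016.
Administrative Delay Adjustment: +236 days → 26 March 2017.
Clinical Review Extension: +697 days → 21 February 2019.
Prosecution Delay Deduction: −146 days → 28 September 2018.

2018-09-28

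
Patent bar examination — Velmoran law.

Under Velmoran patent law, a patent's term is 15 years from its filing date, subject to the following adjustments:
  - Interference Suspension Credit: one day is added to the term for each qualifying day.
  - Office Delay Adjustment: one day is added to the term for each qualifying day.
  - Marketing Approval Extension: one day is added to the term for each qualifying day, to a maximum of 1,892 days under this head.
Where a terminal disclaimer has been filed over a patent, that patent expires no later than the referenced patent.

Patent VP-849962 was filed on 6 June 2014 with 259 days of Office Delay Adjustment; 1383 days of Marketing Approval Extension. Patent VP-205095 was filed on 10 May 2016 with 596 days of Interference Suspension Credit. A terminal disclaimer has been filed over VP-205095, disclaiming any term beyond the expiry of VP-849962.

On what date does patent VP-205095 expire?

Natural term of VP-205095:
  Base: filing + 15 years → 10 May 2031.
  Interference Suspension Credit: +596 days → 26 December 2032.
Expiry of referenced patent VP-849962:
  Base: filing + 15 years → 6 June 2029.
  Office Delay Adjustment: +259 days → 20 February 2030.
  Marketing Approval Extension: 1383 days (within the 1892-day cap) → +1383 days → 4 December 2033.
Terminal disclaimer: VP-205095 expires on the earlier of 26 December 2032 and 4 December 2033.

2032-12-26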